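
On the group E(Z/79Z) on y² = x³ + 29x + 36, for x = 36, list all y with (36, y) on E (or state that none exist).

39, 40

x³ + 29x + 36 = 47736 ≡ 20 (mod 79).
Square roots of 20 mod 79: 39 and 40 (since 39² = 1521 ≡ 20).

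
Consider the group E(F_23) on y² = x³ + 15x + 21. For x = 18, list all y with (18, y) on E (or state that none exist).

none

x³ + 15x + 21 = 6123 ≡ 5 (mod 23).
5 is a non-residue mod 23; no y exists.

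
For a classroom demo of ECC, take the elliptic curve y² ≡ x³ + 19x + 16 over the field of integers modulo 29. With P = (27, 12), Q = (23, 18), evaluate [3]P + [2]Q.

(23, 18)

First 3P:
Repeated addition: build up to 3P.
2P: tangent at (27, 12): λ = (3·27² + 19)/(2·12) ≡ 2/24. 24⁻¹ ≡ 23 (mod 29), so λ ≡ 2·23 ≡ 17.
  x = λ² - 27 - 27 = 289 - 54 ≡ 3; y = λ·(27 - 3) - 12 ≡ 19. → (3, 19)
3P: (3, 19) + (27, 12). λ = (12 - 19)/(27 - 3) ≡ 22/24 mod 29. 24⁻¹ ≡ 23 (mod 29), so λ ≡ 13.
  x = λ² - 3 - 27 = 169 - 30 ≡ 23; y = λ·(3 - 23) - 19 ≡ 11. → (23, 11)
3P = (23, 11).
Next 2Q:
Repeated addition: build up to 2Q.
2Q: tangent at (23, 18): λ = (3·23² + 19)/(2·18) ≡ 11/7. 7⁻¹ ≡ 25 (mod 29) since 7·25 = 175 ≡ 1, so λ ≡ 11·25 ≡ 14.
  x = λ² - 23 - 23 = 196 - 46 ≡ 5; y = λ·(23 - 5) - 18 ≡ 2. → (5, 2)
2Q = (5, 2).
Finally 3P + 2Q:
(23, 11) + (5, 2). λ = (2 - 11)/(5 - 23) ≡ 20/11 mod 29. 11⁻¹ ≡ 8 (mod 29), so λ ≡ 15.
  x = λ² - 23 - 5 = 225 - 28 ≡ 23; y = λ·(23 - 23) - 11 ≡ 18. → (23, 18)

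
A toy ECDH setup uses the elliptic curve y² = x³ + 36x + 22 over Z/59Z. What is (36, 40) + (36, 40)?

tangent at (36, 40): λ = (3·36² + 36)/(2·40) ≡ 30/21. 21⁻¹ ≡ 45 (mod 59), so λ ≡ 30·45 ≡ 52.
  x = λ² - 36 - 36 = 2704 - 72 ≡ 36; y = λ·(36 - 36) - 40 ≡ 19. → (36, 19)

(36, 19)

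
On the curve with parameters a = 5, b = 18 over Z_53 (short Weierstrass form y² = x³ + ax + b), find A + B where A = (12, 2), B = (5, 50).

(43, 44)

(12, 2) + (5, 50). λ = (50 - 2)/(5 - 12) ≡ 48/46 mod 53. 46⁻¹ ≡ 15 (mod 53), so λ ≡ 31.
  x = λ² - 12 - 5 = 961 - 17 ≡ 43; y = λ·(12 - 43) - 2 ≡ 44. → (43, 44)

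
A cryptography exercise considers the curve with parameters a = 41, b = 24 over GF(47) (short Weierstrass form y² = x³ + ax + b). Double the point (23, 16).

tangent at (23, 16): λ = (3·23² + 41)/(2·16) ≡ 30/32. 32⁻¹ ≡ 25 (mod 47) since 32·25 = 800 ≡ 1, so λ ≡ 30·25 ≡ 45.
  x = λ² - 23 - 23 = 2025 - 46 ≡ 5; y = λ·(23 - 5) - 16 ≡ 42. → (5, 42)

(5, 42)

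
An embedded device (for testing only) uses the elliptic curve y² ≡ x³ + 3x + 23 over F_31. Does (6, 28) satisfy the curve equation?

y² = 28² ≡ 9; x³ + 3x + 23 = 257 ≡ 9 (mod 31). 9 = 9.

yes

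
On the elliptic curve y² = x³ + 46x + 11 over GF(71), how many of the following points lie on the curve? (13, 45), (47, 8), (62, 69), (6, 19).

(13, 45): 45² ≡ 37, rhs ≡ 37 → on.
(47, 8): 8² ≡ 64, rhs ≡ 64 → on.
(62, 69): 69² ≡ 4, rhs ≡ 4 → on.
(6, 19): 19² ≡ 6, rhs ≡ 6 → on.

4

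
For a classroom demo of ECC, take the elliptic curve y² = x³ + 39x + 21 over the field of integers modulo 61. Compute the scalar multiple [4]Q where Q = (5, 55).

Double-and-add on 4 = (100)₂. Start with Q = (5, 55) for the leading 1-bit.
double: tangent at (5, 55): λ = (3·5² + 39)/(2·55) ≡ 53/49. 49⁻¹ ≡ 5 (mod 61), so λ ≡ 53·5 ≡ 21.
  x = λ² - 5 - 5 = 441 - 10 ≡ 4; y = λ·(5 - 4) - 55 ≡ 27. → (4, 27)
double: tangent at (4, 27): λ = (3·4² + 39)/(2·27) ≡ 26/54. 54⁻¹ ≡ 26 (mod 61), so λ ≡ 26·26 ≡ 5.
  x = λ² - 4 - 4 = 25 - 8 ≡ 17; y = λ·(4 - 17) - 27 ≡ 30. → (17, 30)

(17, 30)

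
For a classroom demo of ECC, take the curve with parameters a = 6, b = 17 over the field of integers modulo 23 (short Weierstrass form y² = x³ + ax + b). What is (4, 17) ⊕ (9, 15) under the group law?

(12, 0)

(4, 17) + (9, 15). λ = (15 - 17)/(9 - 4) ≡ 21/5 mod 23. 5⁻¹ ≡ 14 (mod 23), so λ ≡ 18.
  x = λ² - 4 - 9 = 324 - 13 ≡ 12; y = λ·(4 - 12) - 17 ≡ 0. → (12, 0)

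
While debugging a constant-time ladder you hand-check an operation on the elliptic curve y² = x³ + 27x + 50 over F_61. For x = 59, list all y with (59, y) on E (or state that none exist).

x³ + 27x + 50 = 207022 ≡ 49 (mod 61).
Square roots of 49 mod 61: 7 and 54 (since 7² = 49 ≡ 49).

7, 54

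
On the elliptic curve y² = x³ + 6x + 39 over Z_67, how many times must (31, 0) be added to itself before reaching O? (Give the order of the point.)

2

2P: (31, 0) + (31, 0): same x and y₁ ≡ -y₂, so the sum is O.
2P = O, so the order is 2.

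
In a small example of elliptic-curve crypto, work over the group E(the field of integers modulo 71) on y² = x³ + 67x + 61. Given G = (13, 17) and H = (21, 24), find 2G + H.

First 2G:
Repeated addition: build up to 2G.
2G: tangent at (13, 17): λ = (3·13² + 67)/(2·17) ≡ 6/34. 34⁻¹ ≡ 23 (mod 71) since 34·23 = 782 ≡ 1, so λ ≡ 6·23 ≡ 67.
  x = λ² - 13 - 13 = 4489 - 26 ≡ 61; y = λ·(13 - 61) - 17 ≡ 33. → (61, 33)
2G = (61, 33).
Finally 2G + H:
(61, 33) + (21, 24). λ = (24 - 33)/(21 - 61) ≡ 62/31 mod 71. 31⁻¹ ≡ 55 (mod 71), so λ ≡ 2.
  x = λ² - 61 - 21 = 4 - 82 ≡ 64; y = λ·(61 - 64) - 33 ≡ 32. → (64, 32)

(64, 32)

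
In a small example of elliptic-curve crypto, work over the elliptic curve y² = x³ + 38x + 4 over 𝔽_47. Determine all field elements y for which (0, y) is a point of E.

x³ + 38x + 4 = 4 ≡ 4 (mod 47).
Square roots of 4 mod 47: 2 and 45 (since 2² = 4 ≡ 4).

2, 45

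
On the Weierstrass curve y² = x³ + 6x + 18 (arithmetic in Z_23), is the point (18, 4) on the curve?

no

y² = 4² ≡ 16; x³ + 6x + 18 = 5958 ≡ 1 (mod 23). 16 ≠ 1.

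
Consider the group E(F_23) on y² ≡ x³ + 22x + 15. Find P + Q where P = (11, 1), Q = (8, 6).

(11, 1) + (8, 6). λ = (6 - 1)/(8 - 11) ≡ 5/20 mod 23. 20⁻¹ ≡ 15 (mod 23), so λ ≡ 6.
  x = λ² - 11 - 8 = 36 - 19 ≡ 17; y = λ·(11 - 17) - 1 ≡ 9. → (17, 9)

(17, 9)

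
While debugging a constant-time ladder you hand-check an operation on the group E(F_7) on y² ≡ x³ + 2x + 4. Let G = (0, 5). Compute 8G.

Repeated addition: build up to 8G.
2G: tangent at (0, 5): λ = (3·0² + 2)/(2·5) ≡ 2/3. 3⁻¹ ≡ 5 (mod 7), so λ ≡ 2·5 ≡ 3.
  x = λ² - 0 - 0 = 9 - 0 ≡ 2; y = λ·(0 - 2) - 5 ≡ 3. → (2, 3)
3G: (2, 3) + (0, 5). λ = (5 - 3)/(0 - 2) ≡ 2/5 mod 7. 5⁻¹ ≡ 3 (mod 7), so λ ≡ 6.
  x = λ² - 2 - 0 = 36 - 2 ≡ 6; y = λ·(2 - 6) - 3 ≡ 1. → (6, 1)
4G: (6, 1) + (0, 5). λ = (5 - 1)/(0 - 6) ≡ 4/1 mod 7. 1⁻¹ ≡ 1 (mod 7) since 1·1 = 1 ≡ 1, so λ ≡ 4.
  x = λ² - 6 - 0 = 16 - 6 ≡ 3; y = λ·(6 - 3) - 1 ≡ 4. → (3, 4)
5G: (3, 4) + (0, 5). λ = (5 - 4)/(0 - 3) ≡ 1/4 mod 7. 4⁻¹ ≡ 2 (mod 7), so λ ≡ 2.
  x = λ² - 3 - 0 = 4 - 3 ≡ 1; y = λ·(3 - 1) - 4 ≡ 0. → (1, 0)
6G: (1, 0) + (0, 5). λ = (5 - 0)/(0 - 1) ≡ 5/6 mod 7. 6⁻¹ ≡ 6 (mod 7) since 6·6 = 36 ≡ 1, so λ ≡ 2.
  x = λ² - 1 - 0 = 4 - 1 ≡ 3; y = λ·(1 - 3) - 0 ≡ 3. → (3, 3)
7G: (3, 3) + (0, 5). λ = (5 - 3)/(0 - 3) ≡ 2/4 mod 7. 4⁻¹ ≡ 2 (mod 7), so λ ≡ 4.
  x = λ² - 3 - 0 = 16 - 3 ≡ 6; y = λ·(3 - 6) - 3 ≡ 6. → (6, 6)
8G: (6, 6) + (0, 5). λ = (5 - 6)/(0 - 6) ≡ 6/1 mod 7. 1⁻¹ ≡ 1 (mod 7) since 1·1 = 1 ≡ 1, so λ ≡ 6.
  x = λ² - 6 - 0 = 36 - 6 ≡ 2; y = λ·(6 - 2) - 6 ≡ 4. → (2, 4)

(2, 4)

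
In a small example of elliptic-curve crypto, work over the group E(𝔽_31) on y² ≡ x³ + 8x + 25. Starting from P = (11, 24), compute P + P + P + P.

Repeated addition: build up to 4P.
2P: tangent at (11, 24): λ = (3·11² + 8)/(2·24) ≡ 30/17. 17⁻¹ ≡ 11 (mod 31), so λ ≡ 30·11 ≡ 20.
  x = λ² - 11 - 11 = 400 - 22 ≡ 6; y = λ·(11 - 6) - 24 ≡ 14. → (6, 14)
3P: (6, 14) + (11, 24). λ = (24 - 14)/(11 - 6) ≡ 10/5 mod 31. 5⁻¹ ≡ 25 (mod 31) since 5·25 = 125 ≡ 1, so λ ≡ 2.
  x = λ² - 6 - 11 = 4 - 17 ≡ 18; y = λ·(6 - 18) - 14 ≡ 24. → (18, 24)
4P: (18, 24) + (11, 24). λ = (24 - 24)/(11 - 18) ≡ 0/24 mod 31. 24⁻¹ ≡ 22 (mod 31), so λ ≡ 0.
  x = λ² - 18 - 11 = 0 - 29 ≡ 2; y = λ·(18 - 2) - 24 ≡ 7. → (2, 7)

(2, 7)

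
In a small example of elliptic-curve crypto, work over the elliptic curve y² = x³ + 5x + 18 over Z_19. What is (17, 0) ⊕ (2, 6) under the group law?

(7, 15)

(17, 0) + (2, 6). λ = (6 - 0)/(2 - 17) ≡ 6/4 mod 19. 4⁻¹ ≡ 5 (mod 19), so λ ≡ 11.
  x = λ² - 17 - 2 = 121 - 19 ≡ 7; y = λ·(17 - 7) - 0 ≡ 15. → (7, 15)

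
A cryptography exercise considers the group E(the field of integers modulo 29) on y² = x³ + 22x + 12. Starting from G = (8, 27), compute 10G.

Double-and-add on 10 = (1010)₂. Start with G = (8, 27) for the leading 1-bit.
double: tangent at (8, 27): λ = (3·8² + 22)/(2·27) ≡ 11/25. 25⁻¹ ≡ 7 (mod 29), so λ ≡ 11·7 ≡ 19.
  x = λ² - 8 - 8 = 361 - 16 ≡ 26; y = λ·(8 - 26) - 27 ≡ 8. → (26, 8)
double: tangent at (26, 8): λ = (3·26² + 22)/(2·8) ≡ 20/16. 16⁻¹ ≡ 20 (mod 29), so λ ≡ 20·20 ≡ 23.
  x = λ² - 26 - 26 = 529 - 52 ≡ 13; y = λ·(26 - 13) - 8 ≡ 1. → (13, 1)
add G: (13, 1) + (8, 27). λ = (27 - 1)/(8 - 13) ≡ 26/24 mod 29. 24⁻¹ ≡ 23 (mod 29) since 24·23 = 552 ≡ 1, so λ ≡ 18.
  x = λ² - 13 - 8 = 324 - 21 ≡ 13; y = λ·(13 - 13) - 1 ≡ 28. → (13, 28)
double: tangent at (13, 28): λ = (3·13² + 22)/(2·28) ≡ 7/27. 27⁻¹ ≡ 14 (mod 29), so λ ≡ 7·14 ≡ 11.
  x = λ² - 13 - 13 = 121 - 26 ≡ 8; y = λ·(13 - 8) - 28 ≡ 27. → (8, 27)

(8, 27)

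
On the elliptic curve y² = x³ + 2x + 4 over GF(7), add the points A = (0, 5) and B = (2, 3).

(6, 1)

(0, 5) + (2, 3). λ = (3 - 5)/(2 - 0) ≡ 5/2 mod 7. 2⁻¹ ≡ 4 (mod 7), so λ ≡ 6.
  x = λ² - 0 - 2 = 36 - 2 ≡ 6; y = λ·(0 - 6) - 5 ≡ 1. → (6, 1)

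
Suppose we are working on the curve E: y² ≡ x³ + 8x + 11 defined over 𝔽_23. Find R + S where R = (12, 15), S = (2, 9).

(2, 14)

(12, 15) + (2, 9). λ = (9 - 15)/(2 - 12) ≡ 17/13 mod 23. 13⁻¹ ≡ 16 (mod 23), so λ ≡ 19.
  x = λ² - 12 - 2 = 361 - 14 ≡ 2; y = λ·(12 - 2) - 15 ≡ 14. → (2, 14)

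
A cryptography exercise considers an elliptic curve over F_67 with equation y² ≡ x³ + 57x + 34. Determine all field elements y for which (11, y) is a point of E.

x³ + 57x + 34 = 1992 ≡ 49 (mod 67).
Square roots of 49 mod 67: 7 and 60 (since 7² = 49 ≡ 49).

7, 60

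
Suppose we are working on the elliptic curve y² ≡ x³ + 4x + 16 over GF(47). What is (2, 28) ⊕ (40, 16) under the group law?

(12, 37)

(2, 28) + (40, 16). λ = (16 - 28)/(40 - 2) ≡ 35/38 mod 47. 38⁻¹ ≡ 26 (mod 47) since 38·26 = 988 ≡ 1, so λ ≡ 17.
  x = λ² - 2 - 40 = 289 - 42 ≡ 12; y = λ·(2 - 12) - 28 ≡ 37. → (12, 37)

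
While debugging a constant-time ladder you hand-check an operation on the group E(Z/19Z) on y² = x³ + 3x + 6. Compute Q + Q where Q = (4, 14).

tangent at (4, 14): λ = (3·4² + 3)/(2·14) ≡ 13/9. 9⁻¹ ≡ 17 (mod 19) since 9·17 = 153 ≡ 1, so λ ≡ 13·17 ≡ 12.
  x = λ² - 4 - 4 = 144 - 8 ≡ 3; y = λ·(4 - 3) - 14 ≡ 17. → (3, 17)

(3, 17)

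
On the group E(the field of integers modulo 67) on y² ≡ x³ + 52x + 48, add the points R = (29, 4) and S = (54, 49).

(29, 4) + (54, 49). λ = (49 - 4)/(54 - 29) ≡ 45/25 mod 67. 25⁻¹ ≡ 59 (mod 67), so λ ≡ 42.
  x = λ² - 29 - 54 = 1764 - 83 ≡ 6; y = λ·(29 - 6) - 4 ≡ 24. → (6, 24)

(6, 24)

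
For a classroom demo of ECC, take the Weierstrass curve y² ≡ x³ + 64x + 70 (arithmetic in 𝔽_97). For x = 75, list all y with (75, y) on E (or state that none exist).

x³ + 64x + 70 = 426745 ≡ 42 (mod 97).
42 is a non-residue mod 97; no y exists.

none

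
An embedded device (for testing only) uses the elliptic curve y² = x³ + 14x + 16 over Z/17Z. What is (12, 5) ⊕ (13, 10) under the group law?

(0, 4)

(12, 5) + (13, 10). λ = (10 - 5)/(13 - 12) ≡ 5/1 mod 17. 1⁻¹ ≡ 1 (mod 17) since 1·1 = 1 ≡ 1, so λ ≡ 5.
  x = λ² - 12 - 13 = 25 - 25 ≡ 0; y = λ·(12 - 0) - 5 ≡ 4. → (0, 4)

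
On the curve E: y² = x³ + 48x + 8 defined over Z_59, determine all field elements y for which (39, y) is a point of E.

4, 55

x³ + 48x + 8 = 61199 ≡ 16 (mod 59).
Square roots of 16 mod 59: 4 and 55 (since 4² = 16 ≡ 16).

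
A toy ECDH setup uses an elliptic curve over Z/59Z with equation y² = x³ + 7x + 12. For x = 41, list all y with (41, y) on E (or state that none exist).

x³ + 7x + 12 = 69220 ≡ 13 (mod 59).
13 is a non-residue mod 59; no y exists.

none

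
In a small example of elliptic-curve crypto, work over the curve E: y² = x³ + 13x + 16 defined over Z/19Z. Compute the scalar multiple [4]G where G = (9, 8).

(0, 15)

Repeated addition: build up to 4G.
2G: tangent at (9, 8): λ = (3·9² + 13)/(2·8) ≡ 9/16. 16⁻¹ ≡ 6 (mod 19) since 16·6 = 96 ≡ 1, so λ ≡ 9·6 ≡ 16.
  x = λ² - 9 - 9 = 256 - 18 ≡ 10; y = λ·(9 - 10) - 8 ≡ 14. → (10, 14)
3G: (10, 14) + (9, 8). λ = (8 - 14)/(9 - 10) ≡ 13/18 mod 19. 18⁻¹ ≡ 18 (mod 19), so λ ≡ 6.
  x = λ² - 10 - 9 = 36 - 19 ≡ 17; y = λ·(10 - 17) - 14 ≡ 1. → (17, 1)
4G: (17, 1) + (9, 8). λ = (8 - 1)/(9 - 17) ≡ 7/11 mod 19. 11⁻¹ ≡ 7 (mod 19), so λ ≡ 11.
  x = λ² - 17 - 9 = 121 - 26 ≡ 0; y = λ·(17 - 0) - 1 ≡ 15. → (0, 15)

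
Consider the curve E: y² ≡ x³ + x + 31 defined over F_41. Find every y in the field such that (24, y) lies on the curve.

12, 29

x³ + 1x + 31 = 13879 ≡ 21 (mod 41).
Square roots of 21 mod 41: 12 and 29 (since 12² = 144 ≡ 21).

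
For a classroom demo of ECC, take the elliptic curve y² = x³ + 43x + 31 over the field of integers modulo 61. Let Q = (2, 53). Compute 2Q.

(60, 32)

tangent at (2, 53): λ = (3·2² + 43)/(2·53) ≡ 55/45. 45⁻¹ ≡ 19 (mod 61) since 45·19 = 855 ≡ 1, so λ ≡ 55·19 ≡ 8.
  x = λ² - 2 - 2 = 64 - 4 ≡ 60; y = λ·(2 - 60) - 53 ≡ 32. → (60, 32)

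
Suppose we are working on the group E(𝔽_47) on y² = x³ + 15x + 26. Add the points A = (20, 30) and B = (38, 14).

(13, 16)

(20, 30) + (38, 14). λ = (14 - 30)/(38 - 20) ≡ 31/18 mod 47. 18⁻¹ ≡ 34 (mod 47) since 18·34 = 612 ≡ 1, so λ ≡ 20.
  x = λ² - 20 - 38 = 400 - 58 ≡ 13; y = λ·(20 - 13) - 30 ≡ 16. → (13, 16)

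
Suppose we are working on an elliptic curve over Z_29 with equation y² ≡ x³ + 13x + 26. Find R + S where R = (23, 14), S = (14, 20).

(15, 0)

(23, 14) + (14, 20). λ = (20 - 14)/(14 - 23) ≡ 6/20 mod 29. 20⁻¹ ≡ 16 (mod 29) since 20·16 = 320 ≡ 1, so λ ≡ 9.
  x = λ² - 23 - 14 = 81 - 37 ≡ 15; y = λ·(23 - 15) - 14 ≡ 0. → (15, 0)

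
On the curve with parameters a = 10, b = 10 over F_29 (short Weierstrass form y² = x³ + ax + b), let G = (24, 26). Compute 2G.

tangent at (24, 26): λ = (3·24² + 10)/(2·26) ≡ 27/23. 23⁻¹ ≡ 24 (mod 29) since 23·24 = 552 ≡ 1, so λ ≡ 27·24 ≡ 10.
  x = λ² - 24 - 24 = 100 - 48 ≡ 23; y = λ·(24 - 23) - 26 ≡ 13. → (23, 13)

(23, 13)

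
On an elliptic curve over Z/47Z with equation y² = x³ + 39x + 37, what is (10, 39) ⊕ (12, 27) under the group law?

(10, 39) + (12, 27). λ = (27 - 39)/(12 - 10) ≡ 35/2 mod 47. 2⁻¹ ≡ 24 (mod 47) since 2·24 = 48 ≡ 1, so λ ≡ 41.
  x = λ² - 10 - 12 = 1681 - 22 ≡ 14; y = λ·(10 - 14) - 39 ≡ 32. → (14, 32)

(14, 32)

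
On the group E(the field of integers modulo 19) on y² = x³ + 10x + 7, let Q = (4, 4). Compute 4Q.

Double-and-add on 4 = (100)₂. Start with Q = (4, 4) for the leading 1-bit.
double: tangent at (4, 4): λ = (3·4² + 10)/(2·4) ≡ 1/8. 8⁻¹ ≡ 12 (mod 19) since 8·12 = 96 ≡ 1, so λ ≡ 1·12 ≡ 12.
  x = λ² - 4 - 4 = 144 - 8 ≡ 3; y = λ·(4 - 3) - 4 ≡ 8. → (3, 8)
double: tangent at (3, 8): λ = (3·3² + 10)/(2·8) ≡ 18/16. 16⁻¹ ≡ 6 (mod 19) since 16·6 = 96 ≡ 1, so λ ≡ 18·6 ≡ 13.
  x = λ² - 3 - 3 = 169 - 6 ≡ 11; y = λ·(3 - 11) - 8 ≡ 2. → (11, 2)

(11, 2)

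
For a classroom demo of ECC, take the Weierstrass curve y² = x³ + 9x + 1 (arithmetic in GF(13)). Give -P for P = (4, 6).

-(4, 6) = (4, -6 mod 13) = (4, 7).

(4, 7)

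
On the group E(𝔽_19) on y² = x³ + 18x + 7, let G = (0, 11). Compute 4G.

(1, 11)

Repeated addition: build up to 4G.
2G: tangent at (0, 11): λ = (3·0² + 18)/(2·11) ≡ 18/3. 3⁻¹ ≡ 13 (mod 19) since 3·13 = 39 ≡ 1, so λ ≡ 18·13 ≡ 6.
  x = λ² - 0 - 0 = 36 - 0 ≡ 17; y = λ·(0 - 17) - 11 ≡ 1. → (17, 1)
3G: (17, 1) + (0, 11). λ = (11 - 1)/(0 - 17) ≡ 10/2 mod 19. 2⁻¹ ≡ 10 (mod 19), so λ ≡ 5.
  x = λ² - 17 - 0 = 25 - 17 ≡ 8; y = λ·(17 - 8) - 1 ≡ 6. → (8, 6)
4G: (8, 6) + (0, 11). λ = (11 - 6)/(0 - 8) ≡ 5/11 mod 19. 11⁻¹ ≡ 7 (mod 19), so λ ≡ 16.
  x = λ² - 8 - 0 = 256 - 8 ≡ 1; y = λ·(8 - 1) - 6 ≡ 11. → (1, 11)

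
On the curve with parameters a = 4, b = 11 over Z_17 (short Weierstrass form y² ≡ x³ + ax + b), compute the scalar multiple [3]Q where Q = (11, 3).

O

Repeated addition: build up to 3Q.
2Q: tangent at (11, 3): λ = (3·11² + 4)/(2·3) ≡ 10/6. 6⁻¹ ≡ 3 (mod 17), so λ ≡ 10·3 ≡ 13.
  x = λ² - 11 - 11 = 169 - 22 ≡ 11; y = λ·(11 - 11) - 3 ≡ 14. → (11, 14)
3Q: (11, 14) + (11, 3): same x and y₁ ≡ -y₂, so the sum is ∞.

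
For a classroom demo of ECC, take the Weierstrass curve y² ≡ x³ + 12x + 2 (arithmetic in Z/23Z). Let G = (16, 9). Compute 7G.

Double-and-add on 7 = (111)₂. Start with G = (16, 9) for the leading 1-bit.
double: tangent at (16, 9): λ = (3·16² + 12)/(2·9) ≡ 21/18. 18⁻¹ ≡ 9 (mod 23) since 18·9 = 162 ≡ 1, so λ ≡ 21·9 ≡ 5.
  x = λ² - 16 - 16 = 25 - 32 ≡ 16; y = λ·(16 - 16) - 9 ≡ 14. → (16, 14)
add G: (16, 14) + (16, 9): same x and y₁ ≡ -y₂, so the sum is the point at infinity.
double: the point at infinity + the point at infinity = the point at infinity (identity).
add G: the point at infinity + (16, 9) = (16, 9) (identity).

(16, 9)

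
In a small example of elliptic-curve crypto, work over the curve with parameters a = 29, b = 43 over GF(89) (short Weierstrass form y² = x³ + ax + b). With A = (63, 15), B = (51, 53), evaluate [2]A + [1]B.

(10, 40)

First 2A:
Repeated addition: build up to 2A.
2A: tangent at (63, 15): λ = (3·63² + 29)/(2·15) ≡ 10/30. 30⁻¹ ≡ 3 (mod 89) since 30·3 = 90 ≡ 1, so λ ≡ 10·3 ≡ 30.
  x = λ² - 63 - 63 = 900 - 126 ≡ 62; y = λ·(63 - 62) - 15 ≡ 15. → (62, 15)
2A = (62, 15).
Finally 2A + B:
(62, 15) + (51, 53). λ = (53 - 15)/(51 - 62) ≡ 38/78 mod 89. 78⁻¹ ≡ 8 (mod 89), so λ ≡ 37.
  x = λ² - 62 - 51 = 1369 - 113 ≡ 10; y = λ·(62 - 10) - 15 ≡ 40. → (10, 40)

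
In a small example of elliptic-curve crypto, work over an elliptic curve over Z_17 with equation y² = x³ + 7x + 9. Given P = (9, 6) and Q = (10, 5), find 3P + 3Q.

(9, 6)

First 3P:
Repeated addition: build up to 3P.
2P: tangent at (9, 6): λ = (3·9² + 7)/(2·6) ≡ 12/12. 12⁻¹ ≡ 10 (mod 17) since 12·10 = 120 ≡ 1, so λ ≡ 12·10 ≡ 1.
  x = λ² - 9 - 9 = 1 - 18 ≡ 0; y = λ·(9 - 0) - 6 ≡ 3. → (0, 3)
3P: (0, 3) + (9, 6). λ = (6 - 3)/(9 - 0) ≡ 3/9 mod 17. 9⁻¹ ≡ 2 (mod 17), so λ ≡ 6.
  x = λ² - 0 - 9 = 36 - 9 ≡ 10; y = λ·(0 - 10) - 3 ≡ 5. → (10, 5)
3P = (10, 5).
Next 3Q:
Repeated addition: build up to 3Q.
2Q: tangent at (10, 5): λ = (3·10² + 7)/(2·5) ≡ 1/10. 10⁻¹ ≡ 12 (mod 17), so λ ≡ 1·12 ≡ 12.
  x = λ² - 10 - 10 = 144 - 20 ≡ 5; y = λ·(10 - 5) - 5 ≡ 4. → (5, 4)
3Q: (5, 4) + (10, 5). λ = (5 - 4)/(10 - 5) ≡ 1/5 mod 17. 5⁻¹ ≡ 7 (mod 17), so λ ≡ 7.
  x = λ² - 5 - 10 = 49 - 15 ≡ 0; y = λ·(5 - 0) - 4 ≡ 14. → (0, 14)
3Q = (0, 14).
Finally 3P + 3Q:
(10, 5) + (0, 14). λ = (14 - 5)/(0 - 10) ≡ 9/7 mod 17. 7⁻¹ ≡ 5 (mod 17), so λ ≡ 11.
  x = λ² - 10 - 0 = 121 - 10 ≡ 9; y = λ·(10 - 9) - 5 ≡ 6. → (9, 6)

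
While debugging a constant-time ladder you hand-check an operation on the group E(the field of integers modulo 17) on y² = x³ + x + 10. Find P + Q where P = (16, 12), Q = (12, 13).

(16, 12) + (12, 13). λ = (13 - 12)/(12 - 16) ≡ 1/13 mod 17. 13⁻¹ ≡ 4 (mod 17), so λ ≡ 4.
  x = λ² - 16 - 12 = 16 - 28 ≡ 5; y = λ·(16 - 5) - 12 ≡ 15. → (5, 15)

(5, 15)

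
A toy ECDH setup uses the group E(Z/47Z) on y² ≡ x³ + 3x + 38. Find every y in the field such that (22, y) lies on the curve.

6, 41

x³ + 3x + 38 = 10752 ≡ 36 (mod 47).
Square roots of 36 mod 47: 6 and 41 (since 6² = 36 ≡ 36).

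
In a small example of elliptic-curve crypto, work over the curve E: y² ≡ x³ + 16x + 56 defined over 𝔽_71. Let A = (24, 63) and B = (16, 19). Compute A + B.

(24, 63) + (16, 19). λ = (19 - 63)/(16 - 24) ≡ 27/63 mod 71. 63⁻¹ ≡ 62 (mod 71), so λ ≡ 41.
  x = λ² - 24 - 16 = 1681 - 40 ≡ 8; y = λ·(24 - 8) - 63 ≡ 25. → (8, 25)

(8, 25)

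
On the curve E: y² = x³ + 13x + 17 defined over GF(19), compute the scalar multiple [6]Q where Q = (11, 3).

(10, 11)

Double-and-add on 6 = (110)₂. Start with Q = (11, 3) for the leading 1-bit.
double: tangent at (11, 3): λ = (3·11² + 13)/(2·3) ≡ 15/6. 6⁻¹ ≡ 16 (mod 19), so λ ≡ 15·16 ≡ 12.
  x = λ² - 11 - 11 = 144 - 22 ≡ 8; y = λ·(11 - 8) - 3 ≡ 14. → (8, 14)
add Q: (8, 14) + (11, 3). λ = (3 - 14)/(11 - 8) ≡ 8/3 mod 19. 3⁻¹ ≡ 13 (mod 19), so λ ≡ 9.
  x = λ² - 8 - 11 = 81 - 19 ≡ 5; y = λ·(8 - 5) - 14 ≡ 13. → (5, 13)
double: tangent at (5, 13): λ = (3·5² + 13)/(2·13) ≡ 12/7. 7⁻¹ ≡ 11 (mod 19), so λ ≡ 12·11 ≡ 18.
  x = λ² - 5 - 5 = 324 - 10 ≡ 10; y = λ·(5 - 10) - 13 ≡ 11. → (10, 11)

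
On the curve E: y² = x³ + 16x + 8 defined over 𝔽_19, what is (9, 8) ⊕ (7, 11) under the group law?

(9, 8) + (7, 11). λ = (11 - 8)/(7 - 9) ≡ 3/17 mod 19. 17⁻¹ ≡ 9 (mod 19), so λ ≡ 8.
  x = λ² - 9 - 7 = 64 - 16 ≡ 10; y = λ·(9 - 10) - 8 ≡ 3. → (10, 3)

(10, 3)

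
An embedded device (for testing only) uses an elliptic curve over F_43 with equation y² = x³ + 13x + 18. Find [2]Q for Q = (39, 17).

(12, 15)

tangent at (39, 17): λ = (3·39² + 13)/(2·17) ≡ 18/34. 34⁻¹ ≡ 19 (mod 43), so λ ≡ 18·19 ≡ 41.
  x = λ² - 39 - 39 = 1681 - 78 ≡ 12; y = λ·(39 - 12) - 17 ≡ 15. → (12, 15)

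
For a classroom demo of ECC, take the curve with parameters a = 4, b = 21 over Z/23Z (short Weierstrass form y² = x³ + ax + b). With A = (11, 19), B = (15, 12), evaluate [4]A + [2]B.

(6, 10)

First 4A:
Repeated addition: build up to 4A.
2A: tangent at (11, 19): λ = (3·11² + 4)/(2·19) ≡ 22/15. 15⁻¹ ≡ 20 (mod 23), so λ ≡ 22·20 ≡ 3.
  x = λ² - 11 - 11 = 9 - 22 ≡ 10; y = λ·(11 - 10) - 19 ≡ 7. → (10, 7)
3A: (10, 7) + (11, 19). λ = (19 - 7)/(11 - 10) ≡ 12/1 mod 23. 1⁻¹ ≡ 1 (mod 23) since 1·1 = 1 ≡ 1, so λ ≡ 12.
  x = λ² - 10 - 11 = 144 - 21 ≡ 8; y = λ·(10 - 8) - 7 ≡ 17. → (8, 17)
4A: (8, 17) + (11, 19). λ = (19 - 17)/(11 - 8) ≡ 2/3 mod 23. 3⁻¹ ≡ 8 (mod 23) since 3·8 = 24 ≡ 1, so λ ≡ 16.
  x = λ² - 8 - 11 = 256 - 19 ≡ 7; y = λ·(8 - 7) - 17 ≡ 22. → (7, 22)
4A = (7, 22).
Next 2B:
Repeated addition: build up to 2B.
2B: tangent at (15, 12): λ = (3·15² + 4)/(2·12) ≡ 12/1. 1⁻¹ ≡ 1 (mod 23) since 1·1 = 1 ≡ 1, so λ ≡ 12·1 ≡ 12.
  x = λ² - 15 - 15 = 144 - 30 ≡ 22; y = λ·(15 - 22) - 12 ≡ 19. → (22, 19)
2B = (22, 19).
Finally 4A + 2B:
(7, 22) + (22, 19). λ = (19 - 22)/(22 - 7) ≡ 20/15 mod 23. 15⁻¹ ≡ 20 (mod 23), so λ ≡ 9.
  x = λ² - 7 - 22 = 81 - 29 ≡ 6; y = λ·(7 - 6) - 22 ≡ 10. → (6, 10)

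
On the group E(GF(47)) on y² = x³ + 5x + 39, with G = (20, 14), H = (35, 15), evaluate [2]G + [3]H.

First 2G:
Repeated addition: build up to 2G.
2G: tangent at (20, 14): λ = (3·20² + 5)/(2·14) ≡ 30/28. 28⁻¹ ≡ 42 (mod 47), so λ ≡ 30·42 ≡ 38.
  x = λ² - 20 - 20 = 1444 - 40 ≡ 41; y = λ·(20 - 41) - 14 ≡ 34. → (41, 34)
2G = (41, 34).
Next 3H:
Repeated addition: build up to 3H.
2H: tangent at (35, 15): λ = (3·35² + 5)/(2·15) ≡ 14/30. 30⁻¹ ≡ 11 (mod 47) since 30·11 = 330 ≡ 1, so λ ≡ 14·11 ≡ 13.
  x = λ² - 35 - 35 = 169 - 70 ≡ 5; y = λ·(35 - 5) - 15 ≡ 46. → (5, 46)
3H: (5, 46) + (35, 15). λ = (15 - 46)/(35 - 5) ≡ 16/30 mod 47. 30⁻¹ ≡ 11 (mod 47), so λ ≡ 35.
  x = λ² - 5 - 35 = 1225 - 40 ≡ 10; y = λ·(5 - 10) - 46 ≡ 14. → (10, 14)
3H = (10, 14).
Finally 2G + 3H:
(41, 34) + (10, 14). λ = (14 - 34)/(10 - 41) ≡ 27/16 mod 47. 16⁻¹ ≡ 3 (mod 47), so λ ≡ 34.
  x = λ² - 41 - 10 = 1156 - 51 ≡ 24; y = λ·(41 - 24) - 34 ≡ 27. → (24, 27)

(24, 27)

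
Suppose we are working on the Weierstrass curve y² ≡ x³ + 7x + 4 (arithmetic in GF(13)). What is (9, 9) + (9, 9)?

(12, 10)

tangent at (9, 9): λ = (3·9² + 7)/(2·9) ≡ 3/5. 5⁻¹ ≡ 8 (mod 13), so λ ≡ 3·8 ≡ 11.
  x = λ² - 9 - 9 = 121 - 18 ≡ 12; y = λ·(9 - 12) - 9 ≡ 10. → (12, 10)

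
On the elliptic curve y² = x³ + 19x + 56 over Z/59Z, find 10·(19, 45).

Write G = (19, 45).
Double-and-add on 10 = (1010)₂. Start with G = (19, 45) for the leading 1-bit.
double: tangent at (19, 45): λ = (3·19² + 19)/(2·45) ≡ 40/31. 31⁻¹ ≡ 40 (mod 59) since 31·40 = 1240 ≡ 1, so λ ≡ 40·40 ≡ 7.
  x = λ² - 19 - 19 = 49 - 38 ≡ 11; y = λ·(19 - 11) - 45 ≡ 11. → (11, 11)
double: tangent at (11, 11): λ = (3·11² + 19)/(2·11) ≡ 28/22. 22⁻¹ ≡ 51 (mod 59) since 22·51 = 1122 ≡ 1, so λ ≡ 28·51 ≡ 12.
  x = λ² - 11 - 11 = 144 - 22 ≡ 4; y = λ·(11 - 4) - 11 ≡ 14. → (4, 14)
add G: (4, 14) + (19, 45). λ = (45 - 14)/(19 - 4) ≡ 31/15 mod 59. 15⁻¹ ≡ 4 (mod 59) since 15·4 = 60 ≡ 1, so λ ≡ 6.
  x = λ² - 4 - 19 = 36 - 23 ≡ 13; y = λ·(4 - 13) - 14 ≡ 50. → (13, 50)
double: tangent at (13, 50): λ = (3·13² + 19)/(2·50) ≡ 54/41. 41⁻¹ ≡ 36 (mod 59) since 41·36 = 1476 ≡ 1, so λ ≡ 54·36 ≡ 56.
  x = λ² - 13 - 13 = 3136 - 26 ≡ 42; y = λ·(13 - 42) - 50 ≡ 37. → (42, 37)

(42, 37)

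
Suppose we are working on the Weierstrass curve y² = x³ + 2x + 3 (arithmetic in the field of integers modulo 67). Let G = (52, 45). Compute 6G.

(13, 22)

Double-and-add on 6 = (110)₂. Start with G = (52, 45) for the leading 1-bit.
double: tangent at (52, 45): λ = (3·52² + 2)/(2·45) ≡ 7/23. 23⁻¹ ≡ 35 (mod 67), so λ ≡ 7·35 ≡ 44.
  x = λ² - 52 - 52 = 1936 - 104 ≡ 23; y = λ·(52 - 23) - 45 ≡ 25. → (23, 25)
add G: (23, 25) + (52, 45). λ = (45 - 25)/(52 - 23) ≡ 20/29 mod 67. 29⁻¹ ≡ 37 (mod 67) since 29·37 = 1073 ≡ 1, so λ ≡ 3.
  x = λ² - 23 - 52 = 9 - 75 ≡ 1; y = λ·(23 - 1) - 25 ≡ 41. → (1, 41)
double: tangent at (1, 41): λ = (3·1² + 2)/(2·41) ≡ 5/15. 15⁻¹ ≡ 9 (mod 67), so λ ≡ 5·9 ≡ 45.
  x = λ² - 1 - 1 = 2025 - 2 ≡ 13; y = λ·(1 - 13) - 41 ≡ 22. → (13, 22)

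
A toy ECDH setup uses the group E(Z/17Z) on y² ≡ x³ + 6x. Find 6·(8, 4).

(8, 4)

Write G = (8, 4).
Repeated addition: build up to 6G.
2G: tangent at (8, 4): λ = (3·8² + 6)/(2·4) ≡ 11/8. 8⁻¹ ≡ 15 (mod 17), so λ ≡ 11·15 ≡ 12.
  x = λ² - 8 - 8 = 144 - 16 ≡ 9; y = λ·(8 - 9) - 4 ≡ 1. → (9, 1)
3G: (9, 1) + (8, 4). λ = (4 - 1)/(8 - 9) ≡ 3/16 mod 17. 16⁻¹ ≡ 16 (mod 17) since 16·16 = 256 ≡ 1, so λ ≡ 14.
  x = λ² - 9 - 8 = 196 - 17 ≡ 9; y = λ·(9 - 9) - 1 ≡ 16. → (9, 16)
4G: (9, 16) + (8, 4). λ = (4 - 16)/(8 - 9) ≡ 5/16 mod 17. 16⁻¹ ≡ 16 (mod 17), so λ ≡ 12.
  x = λ² - 9 - 8 = 144 - 17 ≡ 8; y = λ·(9 - 8) - 16 ≡ 13. → (8, 13)
5G: (8, 13) + (8, 4): same x and y₁ ≡ -y₂, so the sum is the point at infinity.
6G: the point at infinity + (8, 4) = (8, 4) (identity).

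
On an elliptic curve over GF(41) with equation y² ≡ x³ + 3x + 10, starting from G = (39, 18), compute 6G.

(18, 22)

Double-and-add on 6 = (110)₂. Start with G = (39, 18) for the leading 1-bit.
double: tangent at (39, 18): λ = (3·39² + 3)/(2·18) ≡ 15/36. 36⁻¹ ≡ 8 (mod 41), so λ ≡ 15·8 ≡ 38.
  x = λ² - 39 - 39 = 1444 - 78 ≡ 13; y = λ·(39 - 13) - 18 ≡ 27. → (13, 27)
add G: (13, 27) + (39, 18). λ = (18 - 27)/(39 - 13) ≡ 32/26 mod 41. 26⁻¹ ≡ 30 (mod 41) since 26·30 = 780 ≡ 1, so λ ≡ 17.
  x = λ² - 13 - 39 = 289 - 52 ≡ 32; y = λ·(13 - 32) - 27 ≡ 19. → (32, 19)
double: tangent at (32, 19): λ = (3·32² + 3)/(2·19) ≡ 0/38. 38⁻¹ ≡ 27 (mod 41), so λ ≡ 0·27 ≡ 0.
  x = λ² - 32 - 32 = 0 - 64 ≡ 18; y = λ·(32 - 18) - 19 ≡ 22. → (18, 22)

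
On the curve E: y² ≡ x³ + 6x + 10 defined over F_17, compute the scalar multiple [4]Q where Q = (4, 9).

O

Double-and-add on 4 = (100)₂. Start with Q = (4, 9) for the leading 1-bit.
double: tangent at (4, 9): λ = (3·4² + 6)/(2·9) ≡ 3/1. 1⁻¹ ≡ 1 (mod 17) since 1·1 = 1 ≡ 1, so λ ≡ 3·1 ≡ 3.
  x = λ² - 4 - 4 = 9 - 8 ≡ 1; y = λ·(4 - 1) - 9 ≡ 0. → (1, 0)
double: (1, 0) + (1, 0): same x and y₁ ≡ -y₂, so the sum is O.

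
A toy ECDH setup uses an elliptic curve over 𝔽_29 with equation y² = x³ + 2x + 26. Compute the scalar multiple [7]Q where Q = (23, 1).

(23, 1)

Double-and-add on 7 = (111)₂. Start with Q = (23, 1) for the leading 1-bit.
double: tangent at (23, 1): λ = (3·23² + 2)/(2·1) ≡ 23/2. 2⁻¹ ≡ 15 (mod 29), so λ ≡ 23·15 ≡ 26.
  x = λ² - 23 - 23 = 676 - 46 ≡ 21; y = λ·(23 - 21) - 1 ≡ 22. → (21, 22)
add Q: (21, 22) + (23, 1). λ = (1 - 22)/(23 - 21) ≡ 8/2 mod 29. 2⁻¹ ≡ 15 (mod 29), so λ ≡ 4.
  x = λ² - 21 - 23 = 16 - 44 ≡ 1; y = λ·(21 - 1) - 22 ≡ 0. → (1, 0)
double: (1, 0) + (1, 0): same x and y₁ ≡ -y₂, so the sum is ∞.
add Q: ∞ + (23, 1) = (23, 1) (identity).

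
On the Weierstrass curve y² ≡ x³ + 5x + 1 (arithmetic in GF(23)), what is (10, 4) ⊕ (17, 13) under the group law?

(0, 22)

(10, 4) + (17, 13). λ = (13 - 4)/(17 - 10) ≡ 9/7 mod 23. 7⁻¹ ≡ 10 (mod 23), so λ ≡ 21.
  x = λ² - 10 - 17 = 441 - 27 ≡ 0; y = λ·(10 - 0) - 4 ≡ 22. → (0, 22)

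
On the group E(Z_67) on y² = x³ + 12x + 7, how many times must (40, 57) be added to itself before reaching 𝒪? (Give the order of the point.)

11

2P: tangent at (40, 57): λ = (3·40² + 12)/(2·57) ≡ 55/47. 47⁻¹ ≡ 10 (mod 67) since 47·10 = 470 ≡ 1, so λ ≡ 55·10 ≡ 14.
  x = λ² - 40 - 40 = 196 - 80 ≡ 49; y = λ·(40 - 49) - 57 ≡ 18. → (49, 18)
3P: (49, 18) + (40, 57). λ = (57 - 18)/(40 - 49) ≡ 39/58 mod 67. 58⁻¹ ≡ 52 (mod 67), so λ ≡ 18.
  x = λ² - 49 - 40 = 324 - 89 ≡ 34; y = λ·(49 - 34) - 18 ≡ 51. → (34, 51)
4P: (34, 51) + (40, 57). λ = (57 - 51)/(40 - 34) ≡ 6/6 mod 67. 6⁻¹ ≡ 56 (mod 67), so λ ≡ 1.
  x = λ² - 34 - 40 = 1 - 74 ≡ 61; y = λ·(34 - 61) - 51 ≡ 56. → (61, 56)
5P: (61, 56) + (40, 57). λ = (57 - 56)/(40 - 61) ≡ 1/46 mod 67. 46⁻¹ ≡ 51 (mod 67), so λ ≡ 51.
  x = λ² - 61 - 40 = 2601 - 101 ≡ 21; y = λ·(61 - 21) - 56 ≡ 41. → (21, 41)
6P: (21, 41) + (40, 57). λ = (57 - 41)/(40 - 21) ≡ 16/19 mod 67. 19⁻¹ ≡ 60 (mod 67) since 19·60 = 1140 ≡ 1, so λ ≡ 22.
  x = λ² - 21 - 40 = 484 - 61 ≡ 21; y = λ·(21 - 21) - 41 ≡ 26. → (21, 26)
7P: (21, 26) + (40, 57). λ = (57 - 26)/(40 - 21) ≡ 31/19 mod 67. 19⁻¹ ≡ 60 (mod 67), so λ ≡ 51.
  x = λ² - 21 - 40 = 2601 - 61 ≡ 61; y = λ·(21 - 61) - 26 ≡ 11. → (61, 11)
8P: (61, 11) + (40, 57). λ = (57 - 11)/(40 - 61) ≡ 46/46 mod 67. 46⁻¹ ≡ 51 (mod 67) since 46·51 = 2346 ≡ 1, so λ ≡ 1.
  x = λ² - 61 - 40 = 1 - 101 ≡ 34; y = λ·(61 - 34) - 11 ≡ 16. → (34, 16)
9P: (34, 16) + (40, 57). λ = (57 - 16)/(40 - 34) ≡ 41/6 mod 67. 6⁻¹ ≡ 56 (mod 67), so λ ≡ 18.
  x = λ² - 34 - 40 = 324 - 74 ≡ 49; y = λ·(34 - 49) - 16 ≡ 49. → (49, 49)
10P: (49, 49) + (40, 57). λ = (57 - 49)/(40 - 49) ≡ 8/58 mod 67. 58⁻¹ ≡ 52 (mod 67) since 58·52 = 3016 ≡ 1, so λ ≡ 14.
  x = λ² - 49 - 40 = 196 - 89 ≡ 40; y = λ·(49 - 40) - 49 ≡ 10. → (40, 10)
11P: (40, 10) + (40, 57): same x and y₁ ≡ -y₂, so the sum is 𝒪.
11P = 𝒪, so the order is 11.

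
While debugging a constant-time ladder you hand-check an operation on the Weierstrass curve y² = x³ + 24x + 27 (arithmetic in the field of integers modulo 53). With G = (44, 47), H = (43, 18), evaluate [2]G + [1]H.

First 2G:
Repeated addition: build up to 2G.
2G: tangent at (44, 47): λ = (3·44² + 24)/(2·47) ≡ 2/41. 41⁻¹ ≡ 22 (mod 53), so λ ≡ 2·22 ≡ 44.
  x = λ² - 44 - 44 = 1936 - 88 ≡ 46; y = λ·(44 - 46) - 47 ≡ 24. → (46, 24)
2G = (46, 24).
Finally 2G + H:
(46, 24) + (43, 18). λ = (18 - 24)/(43 - 46) ≡ 47/50 mod 53. 50⁻¹ ≡ 35 (mod 53) since 50·35 = 1750 ≡ 1, so λ ≡ 2.
  x = λ² - 46 - 43 = 4 - 89 ≡ 21; y = λ·(46 - 21) - 24 ≡ 26. → (21, 26)

(21, 26)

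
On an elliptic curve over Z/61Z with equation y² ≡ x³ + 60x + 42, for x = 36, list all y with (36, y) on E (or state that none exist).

27, 34

x³ + 60x + 42 = 48858 ≡ 58 (mod 61).
Square roots of 58 mod 61: 27 and 34 (since 27² = 729 ≡ 58).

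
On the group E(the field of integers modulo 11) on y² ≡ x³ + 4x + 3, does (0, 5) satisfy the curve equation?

y² = 5² ≡ 3; x³ + 4x + 3 = 3 ≡ 3 (mod 11). 3 = 3.

yes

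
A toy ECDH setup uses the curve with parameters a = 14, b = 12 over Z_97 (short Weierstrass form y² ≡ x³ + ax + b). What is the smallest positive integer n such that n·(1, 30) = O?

11

2P: tangent at (1, 30): λ = (3·1² + 14)/(2·30) ≡ 17/60. 60⁻¹ ≡ 76 (mod 97), so λ ≡ 17·76 ≡ 31.
  x = λ² - 1 - 1 = 961 - 2 ≡ 86; y = λ·(1 - 86) - 30 ≡ 51. → (86, 51)
3P: (86, 51) + (1, 30). λ = (30 - 51)/(1 - 86) ≡ 76/12 mod 97. 12⁻¹ ≡ 89 (mod 97), so λ ≡ 71.
  x = λ² - 86 - 1 = 5041 - 87 ≡ 7; y = λ·(86 - 7) - 51 ≡ 29. → (7, 29)
4P: (7, 29) + (1, 30). λ = (30 - 29)/(1 - 7) ≡ 1/91 mod 97. 91⁻¹ ≡ 16 (mod 97), so λ ≡ 16.
  x = λ² - 7 - 1 = 256 - 8 ≡ 54; y = λ·(7 - 54) - 29 ≡ 92. → (54, 92)
5P: (54, 92) + (1, 30). λ = (30 - 92)/(1 - 54) ≡ 35/44 mod 97. 44⁻¹ ≡ 86 (mod 97), so λ ≡ 3.
  x = λ² - 54 - 1 = 9 - 55 ≡ 51; y = λ·(54 - 51) - 92 ≡ 14. → (51, 14)
6P: (51, 14) + (1, 30). λ = (30 - 14)/(1 - 51) ≡ 16/47 mod 97. 47⁻¹ ≡ 64 (mod 97), so λ ≡ 54.
  x = λ² - 51 - 1 = 2916 - 52 ≡ 51; y = λ·(51 - 51) - 14 ≡ 83. → (51, 83)
7P: (51, 83) + (1, 30). λ = (30 - 83)/(1 - 51) ≡ 44/47 mod 97. 47⁻¹ ≡ 64 (mod 97), so λ ≡ 3.
  x = λ² - 51 - 1 = 9 - 52 ≡ 54; y = λ·(51 - 54) - 83 ≡ 5. → (54, 5)
8P: (54, 5) + (1, 30). λ = (30 - 5)/(1 - 54) ≡ 25/44 mod 97. 44⁻¹ ≡ 86 (mod 97), so λ ≡ 16.
  x = λ² - 54 - 1 = 256 - 55 ≡ 7; y = λ·(54 - 7) - 5 ≡ 68. → (7, 68)
9P: (7, 68) + (1, 30). λ = (30 - 68)/(1 - 7) ≡ 59/91 mod 97. 91⁻¹ ≡ 16 (mod 97) since 91·16 = 1456 ≡ 1, so λ ≡ 71.
  x = λ² - 7 - 1 = 5041 - 8 ≡ 86; y = λ·(7 - 86) - 68 ≡ 46. → (86, 46)
10P: (86, 46) + (1, 30). λ = (30 - 46)/(1 - 86) ≡ 81/12 mod 97. 12⁻¹ ≡ 89 (mod 97) since 12·89 = 1068 ≡ 1, so λ ≡ 31.
  x = λ² - 86 - 1 = 961 - 87 ≡ 1; y = λ·(86 - 1) - 46 ≡ 67. → (1, 67)
11P: (1, 67) + (1, 30): same x and y₁ ≡ -y₂, so the sum is O.
11P = O, so the order is 11.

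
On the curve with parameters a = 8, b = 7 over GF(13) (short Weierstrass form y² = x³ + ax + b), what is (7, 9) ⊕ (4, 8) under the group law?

(5, 9)

(7, 9) + (4, 8). λ = (8 - 9)/(4 - 7) ≡ 12/10 mod 13. 10⁻¹ ≡ 4 (mod 13) since 10·4 = 40 ≡ 1, so λ ≡ 9.
  x = λ² - 7 - 4 = 81 - 11 ≡ 5; y = λ·(7 - 5) - 9 ≡ 9. → (5, 9)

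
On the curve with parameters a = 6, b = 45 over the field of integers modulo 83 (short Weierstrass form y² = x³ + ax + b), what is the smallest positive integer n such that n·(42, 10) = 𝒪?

4

2P: tangent at (42, 10): λ = (3·42² + 6)/(2·10) ≡ 69/20. 20⁻¹ ≡ 54 (mod 83), so λ ≡ 69·54 ≡ 74.
  x = λ² - 42 - 42 = 5476 - 84 ≡ 80; y = λ·(42 - 80) - 10 ≡ 0. → (80, 0)
3P: (80, 0) + (42, 10). λ = (10 - 0)/(42 - 80) ≡ 10/45 mod 83. 45⁻¹ ≡ 24 (mod 83), so λ ≡ 74.
  x = λ² - 80 - 42 = 5476 - 122 ≡ 42; y = λ·(80 - 42) - 0 ≡ 73. → (42, 73)
4P: (42, 73) + (42, 10): same x and y₁ ≡ -y₂, so the sum is 𝒪.
4P = 𝒪, so the order is 4.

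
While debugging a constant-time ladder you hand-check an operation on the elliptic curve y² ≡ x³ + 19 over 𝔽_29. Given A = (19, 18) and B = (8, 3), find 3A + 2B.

(4, 24)

First 3A:
Repeated addition: build up to 3A.
2A: tangent at (19, 18): λ = (3·19² + 0)/(2·18) ≡ 10/7. 7⁻¹ ≡ 25 (mod 29), so λ ≡ 10·25 ≡ 18.
  x = λ² - 19 - 19 = 324 - 38 ≡ 25; y = λ·(19 - 25) - 18 ≡ 19. → (25, 19)
3A: (25, 19) + (19, 18). λ = (18 - 19)/(19 - 25) ≡ 28/23 mod 29. 23⁻¹ ≡ 24 (mod 29), so λ ≡ 5.
  x = λ² - 25 - 19 = 25 - 44 ≡ 10; y = λ·(25 - 10) - 19 ≡ 27. → (10, 27)
3A = (10, 27).
Next 2B:
Repeated addition: build up to 2B.
2B: tangent at (8, 3): λ = (3·8² + 0)/(2·3) ≡ 18/6. 6⁻¹ ≡ 5 (mod 29), so λ ≡ 18·5 ≡ 3.
  x = λ² - 8 - 8 = 9 - 16 ≡ 22; y = λ·(8 - 22) - 3 ≡ 13. → (22, 13)
2B = (22, 13).
Finally 3A + 2B:
(10, 27) + (22, 13). λ = (13 - 27)/(22 - 10) ≡ 15/12 mod 29. 12⁻¹ ≡ 17 (mod 29) since 12·17 = 204 ≡ 1, so λ ≡ 23.
  x = λ² - 10 - 22 = 529 - 32 ≡ 4; y = λ·(10 - 4) - 27 ≡ 24. → (4, 24)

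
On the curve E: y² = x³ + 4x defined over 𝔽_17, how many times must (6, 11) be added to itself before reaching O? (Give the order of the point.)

2P: tangent at (6, 11): λ = (3·6² + 4)/(2·11) ≡ 10/5. 5⁻¹ ≡ 7 (mod 17) since 5·7 = 35 ≡ 1, so λ ≡ 10·7 ≡ 2.
  x = λ² - 6 - 6 = 4 - 12 ≡ 9; y = λ·(6 - 9) - 11 ≡ 0. → (9, 0)
3P: (9, 0) + (6, 11). λ = (11 - 0)/(6 - 9) ≡ 11/14 mod 17. 14⁻¹ ≡ 11 (mod 17), so λ ≡ 2.
  x = λ² - 9 - 6 = 4 - 15 ≡ 6; y = λ·(9 - 6) - 0 ≡ 6. → (6, 6)
4P: (6, 6) + (6, 11): same x and y₁ ≡ -y₂, so the sum is O.
4P = O, so the order is 4.

4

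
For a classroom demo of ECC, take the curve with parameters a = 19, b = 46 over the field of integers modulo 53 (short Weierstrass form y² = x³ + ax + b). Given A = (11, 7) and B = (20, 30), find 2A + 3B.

(16, 10)

First 2A:
Repeated addition: build up to 2A.
2A: tangent at (11, 7): λ = (3·11² + 19)/(2·7) ≡ 11/14. 14⁻¹ ≡ 19 (mod 53) since 14·19 = 266 ≡ 1, so λ ≡ 11·19 ≡ 50.
  x = λ² - 11 - 11 = 2500 - 22 ≡ 40; y = λ·(11 - 40) - 7 ≡ 27. → (40, 27)
2A = (40, 27).
Next 3B:
Repeated addition: build up to 3B.
2B: tangent at (20, 30): λ = (3·20² + 19)/(2·30) ≡ 0/7. 7⁻¹ ≡ 38 (mod 53), so λ ≡ 0·38 ≡ 0.
  x = λ² - 20 - 20 = 0 - 40 ≡ 13; y = λ·(20 - 13) - 30 ≡ 23. → (13, 23)
3B: (13, 23) + (20, 30). λ = (30 - 23)/(20 - 13) ≡ 7/7 mod 53. 7⁻¹ ≡ 38 (mod 53) since 7·38 = 266 ≡ 1, so λ ≡ 1.
  x = λ² - 13 - 20 = 1 - 33 ≡ 21; y = λ·(13 - 21) - 23 ≡ 22. → (21, 22)
3B = (21, 22).
Finally 2A + 3B:
(40, 27) + (21, 22). λ = (22 - 27)/(21 - 40) ≡ 48/34 mod 53. 34⁻¹ ≡ 39 (mod 53), so λ ≡ 17.
  x = λ² - 40 - 21 = 289 - 61 ≡ 16; y = λ·(40 - 16) - 27 ≡ 10. → (16, 10)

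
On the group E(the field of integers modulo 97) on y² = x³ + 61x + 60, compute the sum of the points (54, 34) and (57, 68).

(39, 39)

(54, 34) + (57, 68). λ = (68 - 34)/(57 - 54) ≡ 34/3 mod 97. 3⁻¹ ≡ 65 (mod 97), so λ ≡ 76.
  x = λ² - 54 - 57 = 5776 - 111 ≡ 39; y = λ·(54 - 39) - 34 ≡ 39. → (39, 39)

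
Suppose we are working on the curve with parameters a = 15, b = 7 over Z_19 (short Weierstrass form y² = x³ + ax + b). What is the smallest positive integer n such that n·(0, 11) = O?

2P: tangent at (0, 11): λ = (3·0² + 15)/(2·11) ≡ 15/3. 3⁻¹ ≡ 13 (mod 19) since 3·13 = 39 ≡ 1, so λ ≡ 15·13 ≡ 5.
  x = λ² - 0 - 0 = 25 - 0 ≡ 6; y = λ·(0 - 6) - 11 ≡ 16. → (6, 16)
3P: (6, 16) + (0, 11). λ = (11 - 16)/(0 - 6) ≡ 14/13 mod 19. 13⁻¹ ≡ 3 (mod 19), so λ ≡ 4.
  x = λ² - 6 - 0 = 16 - 6 ≡ 10; y = λ·(6 - 10) - 16 ≡ 6. → (10, 6)
4P: (10, 6) + (0, 11). λ = (11 - 6)/(0 - 10) ≡ 5/9 mod 19. 9⁻¹ ≡ 17 (mod 19), so λ ≡ 9.
  x = λ² - 10 - 0 = 81 - 10 ≡ 14; y = λ·(10 - 14) - 6 ≡ 15. → (14, 15)
5P: (14, 15) + (0, 11). λ = (11 - 15)/(0 - 14) ≡ 15/5 mod 19. 5⁻¹ ≡ 4 (mod 19), so λ ≡ 3.
  x = λ² - 14 - 0 = 9 - 14 ≡ 14; y = λ·(14 - 14) - 15 ≡ 4. → (14, 4)
6P: (14, 4) + (0, 11). λ = (11 - 4)/(0 - 14) ≡ 7/5 mod 19. 5⁻¹ ≡ 4 (mod 19), so λ ≡ 9.
  x = λ² - 14 - 0 = 81 - 14 ≡ 10; y = λ·(14 - 10) - 4 ≡ 13. → (10, 13)
7P: (10, 13) + (0, 11). λ = (11 - 13)/(0 - 10) ≡ 17/9 mod 19. 9⁻¹ ≡ 17 (mod 19) since 9·17 = 153 ≡ 1, so λ ≡ 4.
  x = λ² - 10 - 0 = 16 - 10 ≡ 6; y = λ·(10 - 6) - 13 ≡ 3. → (6, 3)
8P: (6, 3) + (0, 11). λ = (11 - 3)/(0 - 6) ≡ 8/13 mod 19. 13⁻¹ ≡ 3 (mod 19), so λ ≡ 5.
  x = λ² - 6 - 0 = 25 - 6 ≡ 0; y = λ·(6 - 0) - 3 ≡ 8. → (0, 8)
9P: (0, 8) + (0, 11): same x and y₁ ≡ -y₂, so the sum is O.
9P = O, so the order is 9.

9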